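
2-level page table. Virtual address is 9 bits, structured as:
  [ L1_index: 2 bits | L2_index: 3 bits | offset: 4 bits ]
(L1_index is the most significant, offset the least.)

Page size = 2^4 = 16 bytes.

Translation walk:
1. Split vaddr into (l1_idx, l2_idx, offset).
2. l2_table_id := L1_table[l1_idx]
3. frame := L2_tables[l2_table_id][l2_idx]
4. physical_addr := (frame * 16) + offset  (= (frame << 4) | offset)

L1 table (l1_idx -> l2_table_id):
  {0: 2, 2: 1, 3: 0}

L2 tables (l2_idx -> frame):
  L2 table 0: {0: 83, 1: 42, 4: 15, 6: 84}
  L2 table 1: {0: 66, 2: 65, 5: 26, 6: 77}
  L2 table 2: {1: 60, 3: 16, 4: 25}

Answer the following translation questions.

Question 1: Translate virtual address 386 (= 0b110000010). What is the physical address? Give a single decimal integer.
Answer: 1330

Derivation:
vaddr = 386 = 0b110000010
Split: l1_idx=3, l2_idx=0, offset=2
L1[3] = 0
L2[0][0] = 83
paddr = 83 * 16 + 2 = 1330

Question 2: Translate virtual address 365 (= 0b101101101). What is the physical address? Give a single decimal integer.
vaddr = 365 = 0b101101101
Split: l1_idx=2, l2_idx=6, offset=13
L1[2] = 1
L2[1][6] = 77
paddr = 77 * 16 + 13 = 1245

Answer: 1245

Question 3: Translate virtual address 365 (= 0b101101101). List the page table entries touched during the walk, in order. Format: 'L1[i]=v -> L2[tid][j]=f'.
vaddr = 365 = 0b101101101
Split: l1_idx=2, l2_idx=6, offset=13

Answer: L1[2]=1 -> L2[1][6]=77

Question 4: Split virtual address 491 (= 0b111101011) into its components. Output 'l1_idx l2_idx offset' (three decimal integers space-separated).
Answer: 3 6 11

Derivation:
vaddr = 491 = 0b111101011
  top 2 bits -> l1_idx = 3
  next 3 bits -> l2_idx = 6
  bottom 4 bits -> offset = 11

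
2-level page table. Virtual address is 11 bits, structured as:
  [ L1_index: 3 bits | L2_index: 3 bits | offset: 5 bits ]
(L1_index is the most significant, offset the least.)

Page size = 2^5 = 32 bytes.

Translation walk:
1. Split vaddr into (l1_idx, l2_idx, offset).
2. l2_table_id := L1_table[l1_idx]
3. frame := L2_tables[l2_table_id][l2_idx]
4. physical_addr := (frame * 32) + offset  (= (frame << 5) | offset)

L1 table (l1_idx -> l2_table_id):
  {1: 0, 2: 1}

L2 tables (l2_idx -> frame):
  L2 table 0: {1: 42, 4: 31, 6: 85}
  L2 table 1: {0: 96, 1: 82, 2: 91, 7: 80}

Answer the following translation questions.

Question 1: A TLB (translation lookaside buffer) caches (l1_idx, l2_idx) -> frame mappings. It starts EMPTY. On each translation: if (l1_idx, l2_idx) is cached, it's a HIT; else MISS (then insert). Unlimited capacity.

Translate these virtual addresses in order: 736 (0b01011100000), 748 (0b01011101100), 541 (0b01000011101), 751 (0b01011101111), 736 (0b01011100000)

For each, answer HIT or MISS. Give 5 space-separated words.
vaddr=736: (2,7) not in TLB -> MISS, insert
vaddr=748: (2,7) in TLB -> HIT
vaddr=541: (2,0) not in TLB -> MISS, insert
vaddr=751: (2,7) in TLB -> HIT
vaddr=736: (2,7) in TLB -> HIT

Answer: MISS HIT MISS HIT HIT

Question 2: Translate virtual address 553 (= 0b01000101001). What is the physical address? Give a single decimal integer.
Answer: 2633

Derivation:
vaddr = 553 = 0b01000101001
Split: l1_idx=2, l2_idx=1, offset=9
L1[2] = 1
L2[1][1] = 82
paddr = 82 * 32 + 9 = 2633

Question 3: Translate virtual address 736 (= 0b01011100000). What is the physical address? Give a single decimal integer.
vaddr = 736 = 0b01011100000
Split: l1_idx=2, l2_idx=7, offset=0
L1[2] = 1
L2[1][7] = 80
paddr = 80 * 32 + 0 = 2560

Answer: 2560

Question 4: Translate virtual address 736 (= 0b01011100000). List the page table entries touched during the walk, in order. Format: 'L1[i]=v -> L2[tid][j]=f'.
vaddr = 736 = 0b01011100000
Split: l1_idx=2, l2_idx=7, offset=0

Answer: L1[2]=1 -> L2[1][7]=80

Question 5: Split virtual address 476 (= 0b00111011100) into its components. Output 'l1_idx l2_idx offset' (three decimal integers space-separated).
vaddr = 476 = 0b00111011100
  top 3 bits -> l1_idx = 1
  next 3 bits -> l2_idx = 6
  bottom 5 bits -> offset = 28

Answer: 1 6 28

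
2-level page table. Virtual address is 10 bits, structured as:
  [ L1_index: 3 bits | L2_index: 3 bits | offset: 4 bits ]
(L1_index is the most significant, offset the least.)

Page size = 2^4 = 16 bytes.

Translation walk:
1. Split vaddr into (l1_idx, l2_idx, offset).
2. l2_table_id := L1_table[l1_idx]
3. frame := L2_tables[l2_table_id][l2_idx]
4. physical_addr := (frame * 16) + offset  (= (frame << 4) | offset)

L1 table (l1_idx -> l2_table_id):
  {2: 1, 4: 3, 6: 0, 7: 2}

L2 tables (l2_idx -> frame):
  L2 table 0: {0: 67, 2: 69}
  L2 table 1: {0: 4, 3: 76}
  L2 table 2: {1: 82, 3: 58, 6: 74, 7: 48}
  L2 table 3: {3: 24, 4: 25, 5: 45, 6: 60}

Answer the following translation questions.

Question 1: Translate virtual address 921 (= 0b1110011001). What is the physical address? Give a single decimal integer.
Answer: 1321

Derivation:
vaddr = 921 = 0b1110011001
Split: l1_idx=7, l2_idx=1, offset=9
L1[7] = 2
L2[2][1] = 82
paddr = 82 * 16 + 9 = 1321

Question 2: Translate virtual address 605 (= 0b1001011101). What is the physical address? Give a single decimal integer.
vaddr = 605 = 0b1001011101
Split: l1_idx=4, l2_idx=5, offset=13
L1[4] = 3
L2[3][5] = 45
paddr = 45 * 16 + 13 = 733

Answer: 733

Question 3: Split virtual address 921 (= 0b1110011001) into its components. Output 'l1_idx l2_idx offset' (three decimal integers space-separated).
Answer: 7 1 9

Derivation:
vaddr = 921 = 0b1110011001
  top 3 bits -> l1_idx = 7
  next 3 bits -> l2_idx = 1
  bottom 4 bits -> offset = 9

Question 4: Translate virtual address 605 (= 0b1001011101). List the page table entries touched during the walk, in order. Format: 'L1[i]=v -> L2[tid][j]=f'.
Answer: L1[4]=3 -> L2[3][5]=45

Derivation:
vaddr = 605 = 0b1001011101
Split: l1_idx=4, l2_idx=5, offset=13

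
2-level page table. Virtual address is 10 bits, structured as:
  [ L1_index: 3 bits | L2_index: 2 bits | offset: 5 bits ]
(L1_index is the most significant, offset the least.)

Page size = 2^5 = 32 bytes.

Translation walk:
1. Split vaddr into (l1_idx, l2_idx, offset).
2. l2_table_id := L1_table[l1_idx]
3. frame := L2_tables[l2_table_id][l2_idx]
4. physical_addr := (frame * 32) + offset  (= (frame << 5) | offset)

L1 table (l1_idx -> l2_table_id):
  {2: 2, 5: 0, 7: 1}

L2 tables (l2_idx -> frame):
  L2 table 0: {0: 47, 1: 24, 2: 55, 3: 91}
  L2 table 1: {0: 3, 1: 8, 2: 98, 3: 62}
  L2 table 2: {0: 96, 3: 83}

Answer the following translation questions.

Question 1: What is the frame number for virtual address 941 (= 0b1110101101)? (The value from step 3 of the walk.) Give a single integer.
vaddr = 941: l1_idx=7, l2_idx=1
L1[7] = 1; L2[1][1] = 8

Answer: 8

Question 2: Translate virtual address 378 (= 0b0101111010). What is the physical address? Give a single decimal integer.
vaddr = 378 = 0b0101111010
Split: l1_idx=2, l2_idx=3, offset=26
L1[2] = 2
L2[2][3] = 83
paddr = 83 * 32 + 26 = 2682

Answer: 2682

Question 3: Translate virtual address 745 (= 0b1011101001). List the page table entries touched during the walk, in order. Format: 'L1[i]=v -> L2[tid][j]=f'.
vaddr = 745 = 0b1011101001
Split: l1_idx=5, l2_idx=3, offset=9

Answer: L1[5]=0 -> L2[0][3]=91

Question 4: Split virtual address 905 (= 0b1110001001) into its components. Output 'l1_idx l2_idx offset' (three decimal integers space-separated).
Answer: 7 0 9

Derivation:
vaddr = 905 = 0b1110001001
  top 3 bits -> l1_idx = 7
  next 2 bits -> l2_idx = 0
  bottom 5 bits -> offset = 9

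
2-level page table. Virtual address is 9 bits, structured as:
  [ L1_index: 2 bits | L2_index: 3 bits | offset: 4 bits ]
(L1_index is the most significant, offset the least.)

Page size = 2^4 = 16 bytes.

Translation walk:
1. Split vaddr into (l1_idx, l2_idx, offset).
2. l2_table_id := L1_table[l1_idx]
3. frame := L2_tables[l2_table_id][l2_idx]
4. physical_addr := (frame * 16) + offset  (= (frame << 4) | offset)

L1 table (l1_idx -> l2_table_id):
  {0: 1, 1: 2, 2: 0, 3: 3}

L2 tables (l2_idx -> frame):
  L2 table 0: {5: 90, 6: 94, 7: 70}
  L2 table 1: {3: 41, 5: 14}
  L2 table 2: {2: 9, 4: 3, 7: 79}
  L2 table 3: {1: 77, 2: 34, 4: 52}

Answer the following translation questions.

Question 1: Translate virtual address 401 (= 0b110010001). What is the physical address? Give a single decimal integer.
vaddr = 401 = 0b110010001
Split: l1_idx=3, l2_idx=1, offset=1
L1[3] = 3
L2[3][1] = 77
paddr = 77 * 16 + 1 = 1233

Answer: 1233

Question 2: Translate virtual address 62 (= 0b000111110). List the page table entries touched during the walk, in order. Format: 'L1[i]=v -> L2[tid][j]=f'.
Answer: L1[0]=1 -> L2[1][3]=41

Derivation:
vaddr = 62 = 0b000111110
Split: l1_idx=0, l2_idx=3, offset=14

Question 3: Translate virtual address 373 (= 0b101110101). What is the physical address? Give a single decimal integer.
Answer: 1125

Derivation:
vaddr = 373 = 0b101110101
Split: l1_idx=2, l2_idx=7, offset=5
L1[2] = 0
L2[0][7] = 70
paddr = 70 * 16 + 5 = 1125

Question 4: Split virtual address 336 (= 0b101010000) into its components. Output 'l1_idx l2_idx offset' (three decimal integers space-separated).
vaddr = 336 = 0b101010000
  top 2 bits -> l1_idx = 2
  next 3 bits -> l2_idx = 5
  bottom 4 bits -> offset = 0

Answer: 2 5 0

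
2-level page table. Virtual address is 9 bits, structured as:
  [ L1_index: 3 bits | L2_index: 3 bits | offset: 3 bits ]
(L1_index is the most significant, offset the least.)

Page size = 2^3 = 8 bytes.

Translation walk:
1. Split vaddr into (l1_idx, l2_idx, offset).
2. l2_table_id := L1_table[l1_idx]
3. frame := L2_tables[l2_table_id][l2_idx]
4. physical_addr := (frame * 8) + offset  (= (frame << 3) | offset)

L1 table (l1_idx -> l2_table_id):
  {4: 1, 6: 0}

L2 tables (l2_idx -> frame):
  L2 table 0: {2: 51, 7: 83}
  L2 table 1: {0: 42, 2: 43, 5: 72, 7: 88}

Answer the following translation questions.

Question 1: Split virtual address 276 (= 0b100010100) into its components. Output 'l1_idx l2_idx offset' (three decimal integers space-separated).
vaddr = 276 = 0b100010100
  top 3 bits -> l1_idx = 4
  next 3 bits -> l2_idx = 2
  bottom 3 bits -> offset = 4

Answer: 4 2 4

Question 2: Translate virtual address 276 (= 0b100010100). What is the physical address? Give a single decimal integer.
vaddr = 276 = 0b100010100
Split: l1_idx=4, l2_idx=2, offset=4
L1[4] = 1
L2[1][2] = 43
paddr = 43 * 8 + 4 = 348

Answer: 348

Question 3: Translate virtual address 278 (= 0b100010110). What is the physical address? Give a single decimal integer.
vaddr = 278 = 0b100010110
Split: l1_idx=4, l2_idx=2, offset=6
L1[4] = 1
L2[1][2] = 43
paddr = 43 * 8 + 6 = 350

Answer: 350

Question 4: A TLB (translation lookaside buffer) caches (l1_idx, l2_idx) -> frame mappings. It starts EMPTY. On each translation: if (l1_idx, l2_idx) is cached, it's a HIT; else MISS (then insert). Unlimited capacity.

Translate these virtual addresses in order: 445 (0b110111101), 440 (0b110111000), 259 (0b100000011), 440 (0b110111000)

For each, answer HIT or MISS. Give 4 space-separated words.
vaddr=445: (6,7) not in TLB -> MISS, insert
vaddr=440: (6,7) in TLB -> HIT
vaddr=259: (4,0) not in TLB -> MISS, insert
vaddr=440: (6,7) in TLB -> HIT

Answer: MISS HIT MISS HIT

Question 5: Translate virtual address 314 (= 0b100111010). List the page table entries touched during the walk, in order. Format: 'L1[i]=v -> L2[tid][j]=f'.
Answer: L1[4]=1 -> L2[1][7]=88

Derivation:
vaddr = 314 = 0b100111010
Split: l1_idx=4, l2_idx=7, offset=2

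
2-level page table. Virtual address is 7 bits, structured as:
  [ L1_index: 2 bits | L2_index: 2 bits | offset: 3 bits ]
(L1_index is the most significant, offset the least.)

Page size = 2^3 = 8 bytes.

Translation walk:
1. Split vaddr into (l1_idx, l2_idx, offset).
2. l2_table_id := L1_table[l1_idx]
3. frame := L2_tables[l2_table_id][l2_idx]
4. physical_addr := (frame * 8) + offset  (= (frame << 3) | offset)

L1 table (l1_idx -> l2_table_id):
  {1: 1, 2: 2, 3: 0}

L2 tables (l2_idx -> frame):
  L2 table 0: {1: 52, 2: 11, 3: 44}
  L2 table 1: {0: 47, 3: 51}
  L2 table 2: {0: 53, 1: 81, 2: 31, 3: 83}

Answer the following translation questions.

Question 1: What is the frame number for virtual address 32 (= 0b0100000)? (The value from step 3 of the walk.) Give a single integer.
vaddr = 32: l1_idx=1, l2_idx=0
L1[1] = 1; L2[1][0] = 47

Answer: 47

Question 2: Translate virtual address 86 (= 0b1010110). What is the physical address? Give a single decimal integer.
Answer: 254

Derivation:
vaddr = 86 = 0b1010110
Split: l1_idx=2, l2_idx=2, offset=6
L1[2] = 2
L2[2][2] = 31
paddr = 31 * 8 + 6 = 254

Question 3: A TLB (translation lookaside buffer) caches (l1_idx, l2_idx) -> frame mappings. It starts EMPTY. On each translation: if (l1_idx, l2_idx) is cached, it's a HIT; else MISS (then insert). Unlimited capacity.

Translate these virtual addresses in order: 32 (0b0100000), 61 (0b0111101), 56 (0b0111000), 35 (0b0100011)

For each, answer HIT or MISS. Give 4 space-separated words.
vaddr=32: (1,0) not in TLB -> MISS, insert
vaddr=61: (1,3) not in TLB -> MISS, insert
vaddr=56: (1,3) in TLB -> HIT
vaddr=35: (1,0) in TLB -> HIT

Answer: MISS MISS HIT HIT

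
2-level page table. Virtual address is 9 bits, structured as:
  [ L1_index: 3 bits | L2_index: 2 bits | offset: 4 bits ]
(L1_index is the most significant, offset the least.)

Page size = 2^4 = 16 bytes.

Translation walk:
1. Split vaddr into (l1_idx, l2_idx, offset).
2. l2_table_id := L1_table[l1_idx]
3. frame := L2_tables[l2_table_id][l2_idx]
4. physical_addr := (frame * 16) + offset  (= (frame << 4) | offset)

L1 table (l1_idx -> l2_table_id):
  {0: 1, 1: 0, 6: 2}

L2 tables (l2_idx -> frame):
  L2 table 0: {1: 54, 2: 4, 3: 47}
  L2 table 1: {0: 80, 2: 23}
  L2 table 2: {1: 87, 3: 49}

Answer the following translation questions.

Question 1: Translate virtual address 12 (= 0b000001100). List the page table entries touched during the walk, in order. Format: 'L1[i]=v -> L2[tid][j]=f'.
Answer: L1[0]=1 -> L2[1][0]=80

Derivation:
vaddr = 12 = 0b000001100
Split: l1_idx=0, l2_idx=0, offset=12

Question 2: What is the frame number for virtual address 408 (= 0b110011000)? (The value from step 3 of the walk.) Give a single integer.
Answer: 87

Derivation:
vaddr = 408: l1_idx=6, l2_idx=1
L1[6] = 2; L2[2][1] = 87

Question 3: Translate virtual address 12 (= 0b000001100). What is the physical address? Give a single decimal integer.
Answer: 1292

Derivation:
vaddr = 12 = 0b000001100
Split: l1_idx=0, l2_idx=0, offset=12
L1[0] = 1
L2[1][0] = 80
paddr = 80 * 16 + 12 = 1292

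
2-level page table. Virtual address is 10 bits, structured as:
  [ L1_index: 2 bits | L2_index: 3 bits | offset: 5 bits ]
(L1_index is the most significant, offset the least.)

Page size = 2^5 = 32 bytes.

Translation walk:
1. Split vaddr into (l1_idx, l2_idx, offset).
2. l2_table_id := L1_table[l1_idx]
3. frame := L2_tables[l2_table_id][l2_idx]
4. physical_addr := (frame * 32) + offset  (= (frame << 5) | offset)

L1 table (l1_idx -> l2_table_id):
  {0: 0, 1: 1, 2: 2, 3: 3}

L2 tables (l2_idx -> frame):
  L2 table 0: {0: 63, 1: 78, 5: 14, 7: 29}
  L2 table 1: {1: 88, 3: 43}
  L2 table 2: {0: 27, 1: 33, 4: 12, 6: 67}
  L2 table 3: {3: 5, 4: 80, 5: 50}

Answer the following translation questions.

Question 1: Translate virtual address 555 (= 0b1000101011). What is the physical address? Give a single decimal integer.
vaddr = 555 = 0b1000101011
Split: l1_idx=2, l2_idx=1, offset=11
L1[2] = 2
L2[2][1] = 33
paddr = 33 * 32 + 11 = 1067

Answer: 1067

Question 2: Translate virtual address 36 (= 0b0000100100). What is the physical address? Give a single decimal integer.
Answer: 2500

Derivation:
vaddr = 36 = 0b0000100100
Split: l1_idx=0, l2_idx=1, offset=4
L1[0] = 0
L2[0][1] = 78
paddr = 78 * 32 + 4 = 2500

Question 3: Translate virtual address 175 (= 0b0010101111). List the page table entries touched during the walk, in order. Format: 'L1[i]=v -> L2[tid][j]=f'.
Answer: L1[0]=0 -> L2[0][5]=14

Derivation:
vaddr = 175 = 0b0010101111
Split: l1_idx=0, l2_idx=5, offset=15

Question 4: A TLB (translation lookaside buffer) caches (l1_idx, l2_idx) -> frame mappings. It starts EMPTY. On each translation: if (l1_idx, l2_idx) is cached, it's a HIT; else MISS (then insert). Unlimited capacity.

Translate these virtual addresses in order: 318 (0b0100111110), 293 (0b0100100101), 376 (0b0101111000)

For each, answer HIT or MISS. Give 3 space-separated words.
Answer: MISS HIT MISS

Derivation:
vaddr=318: (1,1) not in TLB -> MISS, insert
vaddr=293: (1,1) in TLB -> HIT
vaddr=376: (1,3) not in TLB -> MISS, insert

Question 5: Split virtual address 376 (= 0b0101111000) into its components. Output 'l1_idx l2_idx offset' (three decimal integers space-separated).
vaddr = 376 = 0b0101111000
  top 2 bits -> l1_idx = 1
  next 3 bits -> l2_idx = 3
  bottom 5 bits -> offset = 24

Answer: 1 3 24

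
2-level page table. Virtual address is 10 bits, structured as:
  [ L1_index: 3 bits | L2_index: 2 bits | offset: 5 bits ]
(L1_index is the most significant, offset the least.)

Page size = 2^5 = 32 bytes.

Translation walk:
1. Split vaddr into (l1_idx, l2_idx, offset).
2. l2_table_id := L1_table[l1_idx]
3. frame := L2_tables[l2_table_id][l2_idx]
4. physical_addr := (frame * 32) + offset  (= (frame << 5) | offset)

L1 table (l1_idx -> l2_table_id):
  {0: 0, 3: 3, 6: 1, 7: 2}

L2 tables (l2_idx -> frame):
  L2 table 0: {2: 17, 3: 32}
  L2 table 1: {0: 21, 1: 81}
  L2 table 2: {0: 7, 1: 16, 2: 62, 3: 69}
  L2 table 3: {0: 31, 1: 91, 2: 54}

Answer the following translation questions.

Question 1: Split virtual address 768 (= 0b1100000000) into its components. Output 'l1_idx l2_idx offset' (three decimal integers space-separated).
Answer: 6 0 0

Derivation:
vaddr = 768 = 0b1100000000
  top 3 bits -> l1_idx = 6
  next 2 bits -> l2_idx = 0
  bottom 5 bits -> offset = 0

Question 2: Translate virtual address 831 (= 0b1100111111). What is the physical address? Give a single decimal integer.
Answer: 2623

Derivation:
vaddr = 831 = 0b1100111111
Split: l1_idx=6, l2_idx=1, offset=31
L1[6] = 1
L2[1][1] = 81
paddr = 81 * 32 + 31 = 2623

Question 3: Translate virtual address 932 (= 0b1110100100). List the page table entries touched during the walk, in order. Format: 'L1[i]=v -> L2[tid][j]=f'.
Answer: L1[7]=2 -> L2[2][1]=16

Derivation:
vaddr = 932 = 0b1110100100
Split: l1_idx=7, l2_idx=1, offset=4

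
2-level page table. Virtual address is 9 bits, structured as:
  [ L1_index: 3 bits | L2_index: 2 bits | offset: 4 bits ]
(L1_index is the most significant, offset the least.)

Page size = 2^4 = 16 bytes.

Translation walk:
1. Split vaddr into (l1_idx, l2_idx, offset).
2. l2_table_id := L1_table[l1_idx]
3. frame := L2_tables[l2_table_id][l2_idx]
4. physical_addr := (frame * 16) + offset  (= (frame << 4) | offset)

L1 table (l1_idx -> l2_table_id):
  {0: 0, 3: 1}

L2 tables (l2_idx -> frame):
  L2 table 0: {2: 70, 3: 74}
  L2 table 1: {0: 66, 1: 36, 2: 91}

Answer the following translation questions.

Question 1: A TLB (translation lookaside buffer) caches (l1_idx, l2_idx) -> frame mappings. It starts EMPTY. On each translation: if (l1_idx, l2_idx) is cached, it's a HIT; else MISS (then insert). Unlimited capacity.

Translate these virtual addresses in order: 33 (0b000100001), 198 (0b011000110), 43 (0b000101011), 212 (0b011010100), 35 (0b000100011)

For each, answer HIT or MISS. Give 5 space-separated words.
vaddr=33: (0,2) not in TLB -> MISS, insert
vaddr=198: (3,0) not in TLB -> MISS, insert
vaddr=43: (0,2) in TLB -> HIT
vaddr=212: (3,1) not in TLB -> MISS, insert
vaddr=35: (0,2) in TLB -> HIT

Answer: MISS MISS HIT MISS HIT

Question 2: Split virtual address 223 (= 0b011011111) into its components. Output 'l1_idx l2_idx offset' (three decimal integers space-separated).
Answer: 3 1 15

Derivation:
vaddr = 223 = 0b011011111
  top 3 bits -> l1_idx = 3
  next 2 bits -> l2_idx = 1
  bottom 4 bits -> offset = 15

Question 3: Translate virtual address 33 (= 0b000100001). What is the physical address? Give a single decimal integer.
vaddr = 33 = 0b000100001
Split: l1_idx=0, l2_idx=2, offset=1
L1[0] = 0
L2[0][2] = 70
paddr = 70 * 16 + 1 = 1121

Answer: 1121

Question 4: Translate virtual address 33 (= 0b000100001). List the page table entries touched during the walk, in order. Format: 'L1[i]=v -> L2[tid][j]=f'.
vaddr = 33 = 0b000100001
Split: l1_idx=0, l2_idx=2, offset=1

Answer: L1[0]=0 -> L2[0][2]=70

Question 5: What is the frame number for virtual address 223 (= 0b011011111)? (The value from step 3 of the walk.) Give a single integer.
Answer: 36

Derivation:
vaddr = 223: l1_idx=3, l2_idx=1
L1[3] = 1; L2[1][1] = 36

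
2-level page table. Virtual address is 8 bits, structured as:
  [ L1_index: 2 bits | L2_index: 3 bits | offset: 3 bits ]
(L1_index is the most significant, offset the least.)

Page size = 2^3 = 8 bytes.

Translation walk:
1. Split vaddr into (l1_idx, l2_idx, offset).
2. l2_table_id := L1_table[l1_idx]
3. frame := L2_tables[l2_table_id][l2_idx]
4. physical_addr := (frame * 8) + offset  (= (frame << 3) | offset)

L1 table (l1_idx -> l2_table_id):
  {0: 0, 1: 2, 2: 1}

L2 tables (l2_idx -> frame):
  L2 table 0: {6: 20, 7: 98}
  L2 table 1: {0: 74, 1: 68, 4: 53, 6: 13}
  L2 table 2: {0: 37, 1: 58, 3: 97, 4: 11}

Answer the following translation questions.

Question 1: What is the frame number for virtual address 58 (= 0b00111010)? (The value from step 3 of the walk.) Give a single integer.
vaddr = 58: l1_idx=0, l2_idx=7
L1[0] = 0; L2[0][7] = 98

Answer: 98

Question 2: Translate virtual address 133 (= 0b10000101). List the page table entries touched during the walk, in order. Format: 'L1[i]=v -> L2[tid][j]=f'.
Answer: L1[2]=1 -> L2[1][0]=74

Derivation:
vaddr = 133 = 0b10000101
Split: l1_idx=2, l2_idx=0, offset=5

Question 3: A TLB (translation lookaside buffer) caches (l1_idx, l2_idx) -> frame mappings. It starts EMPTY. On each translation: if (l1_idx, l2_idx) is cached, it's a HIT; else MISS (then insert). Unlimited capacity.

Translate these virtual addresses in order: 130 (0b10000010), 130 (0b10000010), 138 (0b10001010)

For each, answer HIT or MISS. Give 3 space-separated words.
vaddr=130: (2,0) not in TLB -> MISS, insert
vaddr=130: (2,0) in TLB -> HIT
vaddr=138: (2,1) not in TLB -> MISS, insert

Answer: MISS HIT MISS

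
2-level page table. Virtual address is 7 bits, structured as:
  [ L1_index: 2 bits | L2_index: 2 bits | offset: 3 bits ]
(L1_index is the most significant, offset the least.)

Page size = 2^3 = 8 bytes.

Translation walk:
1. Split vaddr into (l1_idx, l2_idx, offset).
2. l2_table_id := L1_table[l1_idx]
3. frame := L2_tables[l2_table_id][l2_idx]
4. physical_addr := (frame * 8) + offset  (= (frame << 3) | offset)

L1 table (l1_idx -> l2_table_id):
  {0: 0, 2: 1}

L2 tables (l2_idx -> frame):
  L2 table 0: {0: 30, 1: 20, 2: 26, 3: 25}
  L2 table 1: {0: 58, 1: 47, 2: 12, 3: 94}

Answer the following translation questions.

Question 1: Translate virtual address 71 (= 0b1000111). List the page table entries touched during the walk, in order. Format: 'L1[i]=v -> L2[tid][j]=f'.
vaddr = 71 = 0b1000111
Split: l1_idx=2, l2_idx=0, offset=7

Answer: L1[2]=1 -> L2[1][0]=58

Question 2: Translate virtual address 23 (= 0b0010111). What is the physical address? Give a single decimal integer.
vaddr = 23 = 0b0010111
Split: l1_idx=0, l2_idx=2, offset=7
L1[0] = 0
L2[0][2] = 26
paddr = 26 * 8 + 7 = 215

Answer: 215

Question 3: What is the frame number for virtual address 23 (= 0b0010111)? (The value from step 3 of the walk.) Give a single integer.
Answer: 26

Derivation:
vaddr = 23: l1_idx=0, l2_idx=2
L1[0] = 0; L2[0][2] = 26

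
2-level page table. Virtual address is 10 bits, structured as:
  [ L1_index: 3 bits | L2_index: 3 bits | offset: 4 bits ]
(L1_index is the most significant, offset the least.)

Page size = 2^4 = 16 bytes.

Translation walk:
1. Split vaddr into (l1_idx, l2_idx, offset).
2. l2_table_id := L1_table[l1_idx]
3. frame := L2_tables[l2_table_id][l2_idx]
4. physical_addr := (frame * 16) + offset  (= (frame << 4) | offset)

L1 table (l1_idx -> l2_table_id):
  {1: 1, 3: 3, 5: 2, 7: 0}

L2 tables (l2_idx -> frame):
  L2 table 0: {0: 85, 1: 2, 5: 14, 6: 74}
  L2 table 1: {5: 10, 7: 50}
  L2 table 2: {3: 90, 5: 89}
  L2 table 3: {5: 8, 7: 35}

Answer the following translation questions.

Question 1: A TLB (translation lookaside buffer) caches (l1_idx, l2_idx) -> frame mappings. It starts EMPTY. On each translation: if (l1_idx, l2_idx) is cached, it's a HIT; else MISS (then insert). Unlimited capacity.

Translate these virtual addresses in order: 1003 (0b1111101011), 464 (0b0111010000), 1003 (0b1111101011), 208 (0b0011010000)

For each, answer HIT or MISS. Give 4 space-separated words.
Answer: MISS MISS HIT MISS

Derivation:
vaddr=1003: (7,6) not in TLB -> MISS, insert
vaddr=464: (3,5) not in TLB -> MISS, insert
vaddr=1003: (7,6) in TLB -> HIT
vaddr=208: (1,5) not in TLB -> MISS, insert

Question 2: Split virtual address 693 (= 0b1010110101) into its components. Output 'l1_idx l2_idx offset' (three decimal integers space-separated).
vaddr = 693 = 0b1010110101
  top 3 bits -> l1_idx = 5
  next 3 bits -> l2_idx = 3
  bottom 4 bits -> offset = 5

Answer: 5 3 5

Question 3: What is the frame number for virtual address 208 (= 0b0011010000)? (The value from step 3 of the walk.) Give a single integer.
vaddr = 208: l1_idx=1, l2_idx=5
L1[1] = 1; L2[1][5] = 10

Answer: 10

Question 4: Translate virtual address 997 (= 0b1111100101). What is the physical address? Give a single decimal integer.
vaddr = 997 = 0b1111100101
Split: l1_idx=7, l2_idx=6, offset=5
L1[7] = 0
L2[0][6] = 74
paddr = 74 * 16 + 5 = 1189

Answer: 1189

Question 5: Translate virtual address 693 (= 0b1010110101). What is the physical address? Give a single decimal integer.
Answer: 1445

Derivation:
vaddr = 693 = 0b1010110101
Split: l1_idx=5, l2_idx=3, offset=5
L1[5] = 2
L2[2][3] = 90
paddr = 90 * 16 + 5 = 1445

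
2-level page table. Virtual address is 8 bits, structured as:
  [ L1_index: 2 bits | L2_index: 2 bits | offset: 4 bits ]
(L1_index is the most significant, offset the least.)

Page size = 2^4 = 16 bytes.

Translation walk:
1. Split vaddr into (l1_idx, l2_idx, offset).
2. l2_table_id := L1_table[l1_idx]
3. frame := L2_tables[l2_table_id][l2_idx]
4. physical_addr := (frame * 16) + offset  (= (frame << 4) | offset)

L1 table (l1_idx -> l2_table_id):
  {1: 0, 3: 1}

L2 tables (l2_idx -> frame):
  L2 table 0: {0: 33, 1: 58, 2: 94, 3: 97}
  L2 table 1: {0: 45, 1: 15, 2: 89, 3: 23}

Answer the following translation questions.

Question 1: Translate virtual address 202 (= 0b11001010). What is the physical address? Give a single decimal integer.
vaddr = 202 = 0b11001010
Split: l1_idx=3, l2_idx=0, offset=10
L1[3] = 1
L2[1][0] = 45
paddr = 45 * 16 + 10 = 730

Answer: 730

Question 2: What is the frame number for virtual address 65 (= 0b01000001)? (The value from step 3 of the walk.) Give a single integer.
vaddr = 65: l1_idx=1, l2_idx=0
L1[1] = 0; L2[0][0] = 33

Answer: 33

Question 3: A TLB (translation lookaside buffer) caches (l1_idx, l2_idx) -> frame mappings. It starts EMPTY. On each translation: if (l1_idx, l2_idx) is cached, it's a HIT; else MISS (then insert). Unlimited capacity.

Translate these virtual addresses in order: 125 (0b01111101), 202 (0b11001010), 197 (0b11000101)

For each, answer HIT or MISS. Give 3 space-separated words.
Answer: MISS MISS HIT

Derivation:
vaddr=125: (1,3) not in TLB -> MISS, insert
vaddr=202: (3,0) not in TLB -> MISS, insert
vaddr=197: (3,0) in TLB -> HIT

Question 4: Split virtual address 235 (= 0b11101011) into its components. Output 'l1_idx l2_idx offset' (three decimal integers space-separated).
Answer: 3 2 11

Derivation:
vaddr = 235 = 0b11101011
  top 2 bits -> l1_idx = 3
  next 2 bits -> l2_idx = 2
  bottom 4 bits -> offset = 11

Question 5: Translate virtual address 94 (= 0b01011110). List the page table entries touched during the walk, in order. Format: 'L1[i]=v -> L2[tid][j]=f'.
Answer: L1[1]=0 -> L2[0][1]=58

Derivation:
vaddr = 94 = 0b01011110
Split: l1_idx=1, l2_idx=1, offset=14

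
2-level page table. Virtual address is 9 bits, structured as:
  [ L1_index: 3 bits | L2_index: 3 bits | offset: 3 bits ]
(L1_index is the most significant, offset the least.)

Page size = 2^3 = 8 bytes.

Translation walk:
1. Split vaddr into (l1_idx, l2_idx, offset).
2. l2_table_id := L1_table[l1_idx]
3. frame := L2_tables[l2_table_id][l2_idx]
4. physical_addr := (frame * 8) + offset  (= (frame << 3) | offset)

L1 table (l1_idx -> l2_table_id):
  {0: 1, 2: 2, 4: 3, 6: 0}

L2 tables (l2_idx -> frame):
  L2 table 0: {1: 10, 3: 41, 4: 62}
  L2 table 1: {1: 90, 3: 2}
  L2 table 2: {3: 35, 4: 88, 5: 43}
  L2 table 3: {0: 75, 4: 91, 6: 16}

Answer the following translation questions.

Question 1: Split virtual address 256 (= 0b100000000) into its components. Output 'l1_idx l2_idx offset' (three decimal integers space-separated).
vaddr = 256 = 0b100000000
  top 3 bits -> l1_idx = 4
  next 3 bits -> l2_idx = 0
  bottom 3 bits -> offset = 0

Answer: 4 0 0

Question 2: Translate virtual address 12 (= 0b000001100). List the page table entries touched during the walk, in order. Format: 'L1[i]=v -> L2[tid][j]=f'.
vaddr = 12 = 0b000001100
Split: l1_idx=0, l2_idx=1, offset=4

Answer: L1[0]=1 -> L2[1][1]=90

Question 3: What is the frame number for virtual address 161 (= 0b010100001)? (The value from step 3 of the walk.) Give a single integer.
Answer: 88

Derivation:
vaddr = 161: l1_idx=2, l2_idx=4
L1[2] = 2; L2[2][4] = 88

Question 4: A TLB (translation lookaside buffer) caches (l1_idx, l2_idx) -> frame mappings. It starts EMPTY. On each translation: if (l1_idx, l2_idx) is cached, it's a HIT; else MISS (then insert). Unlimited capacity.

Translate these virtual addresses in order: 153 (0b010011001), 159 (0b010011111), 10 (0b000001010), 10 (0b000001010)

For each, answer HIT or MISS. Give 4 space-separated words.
vaddr=153: (2,3) not in TLB -> MISS, insert
vaddr=159: (2,3) in TLB -> HIT
vaddr=10: (0,1) not in TLB -> MISS, insert
vaddr=10: (0,1) in TLB -> HIT

Answer: MISS HIT MISS HIT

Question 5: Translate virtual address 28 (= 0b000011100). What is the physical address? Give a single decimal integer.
Answer: 20

Derivation:
vaddr = 28 = 0b000011100
Split: l1_idx=0, l2_idx=3, offset=4
L1[0] = 1
L2[1][3] = 2
paddr = 2 * 8 + 4 = 20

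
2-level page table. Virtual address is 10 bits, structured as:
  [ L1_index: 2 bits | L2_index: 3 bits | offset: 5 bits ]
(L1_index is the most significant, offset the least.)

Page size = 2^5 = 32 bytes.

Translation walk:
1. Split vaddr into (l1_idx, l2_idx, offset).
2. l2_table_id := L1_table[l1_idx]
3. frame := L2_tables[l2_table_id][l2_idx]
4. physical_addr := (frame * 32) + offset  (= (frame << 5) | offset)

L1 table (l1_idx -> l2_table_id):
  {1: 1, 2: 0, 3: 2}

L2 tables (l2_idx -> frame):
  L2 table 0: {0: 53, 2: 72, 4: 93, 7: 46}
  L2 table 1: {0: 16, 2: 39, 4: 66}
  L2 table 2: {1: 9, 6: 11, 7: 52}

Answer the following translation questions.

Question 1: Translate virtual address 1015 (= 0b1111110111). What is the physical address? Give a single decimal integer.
Answer: 1687

Derivation:
vaddr = 1015 = 0b1111110111
Split: l1_idx=3, l2_idx=7, offset=23
L1[3] = 2
L2[2][7] = 52
paddr = 52 * 32 + 23 = 1687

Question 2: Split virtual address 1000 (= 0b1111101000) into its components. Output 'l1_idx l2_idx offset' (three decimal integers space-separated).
Answer: 3 7 8

Derivation:
vaddr = 1000 = 0b1111101000
  top 2 bits -> l1_idx = 3
  next 3 bits -> l2_idx = 7
  bottom 5 bits -> offset = 8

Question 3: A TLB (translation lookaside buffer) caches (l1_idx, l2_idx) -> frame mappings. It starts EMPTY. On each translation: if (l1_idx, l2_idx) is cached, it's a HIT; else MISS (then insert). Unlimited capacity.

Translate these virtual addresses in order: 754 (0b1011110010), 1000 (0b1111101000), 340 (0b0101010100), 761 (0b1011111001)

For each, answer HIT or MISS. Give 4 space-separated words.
Answer: MISS MISS MISS HIT

Derivation:
vaddr=754: (2,7) not in TLB -> MISS, insert
vaddr=1000: (3,7) not in TLB -> MISS, insert
vaddr=340: (1,2) not in TLB -> MISS, insert
vaddr=761: (2,7) in TLB -> HIT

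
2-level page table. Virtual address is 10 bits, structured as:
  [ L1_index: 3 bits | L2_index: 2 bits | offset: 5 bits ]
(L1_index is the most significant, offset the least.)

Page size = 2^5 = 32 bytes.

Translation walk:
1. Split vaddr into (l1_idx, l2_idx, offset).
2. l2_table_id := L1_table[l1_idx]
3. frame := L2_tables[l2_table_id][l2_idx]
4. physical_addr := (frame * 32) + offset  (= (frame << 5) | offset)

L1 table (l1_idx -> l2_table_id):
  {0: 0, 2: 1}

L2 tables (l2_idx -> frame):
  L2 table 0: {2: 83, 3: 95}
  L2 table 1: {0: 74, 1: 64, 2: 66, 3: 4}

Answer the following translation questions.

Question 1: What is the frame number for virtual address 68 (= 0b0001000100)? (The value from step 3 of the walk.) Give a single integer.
vaddr = 68: l1_idx=0, l2_idx=2
L1[0] = 0; L2[0][2] = 83

Answer: 83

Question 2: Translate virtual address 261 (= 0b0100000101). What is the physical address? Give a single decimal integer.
vaddr = 261 = 0b0100000101
Split: l1_idx=2, l2_idx=0, offset=5
L1[2] = 1
L2[1][0] = 74
paddr = 74 * 32 + 5 = 2373

Answer: 2373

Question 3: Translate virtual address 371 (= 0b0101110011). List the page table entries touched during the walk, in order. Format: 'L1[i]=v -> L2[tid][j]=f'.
vaddr = 371 = 0b0101110011
Split: l1_idx=2, l2_idx=3, offset=19

Answer: L1[2]=1 -> L2[1][3]=4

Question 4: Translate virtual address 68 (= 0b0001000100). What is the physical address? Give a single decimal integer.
vaddr = 68 = 0b0001000100
Split: l1_idx=0, l2_idx=2, offset=4
L1[0] = 0
L2[0][2] = 83
paddr = 83 * 32 + 4 = 2660

Answer: 2660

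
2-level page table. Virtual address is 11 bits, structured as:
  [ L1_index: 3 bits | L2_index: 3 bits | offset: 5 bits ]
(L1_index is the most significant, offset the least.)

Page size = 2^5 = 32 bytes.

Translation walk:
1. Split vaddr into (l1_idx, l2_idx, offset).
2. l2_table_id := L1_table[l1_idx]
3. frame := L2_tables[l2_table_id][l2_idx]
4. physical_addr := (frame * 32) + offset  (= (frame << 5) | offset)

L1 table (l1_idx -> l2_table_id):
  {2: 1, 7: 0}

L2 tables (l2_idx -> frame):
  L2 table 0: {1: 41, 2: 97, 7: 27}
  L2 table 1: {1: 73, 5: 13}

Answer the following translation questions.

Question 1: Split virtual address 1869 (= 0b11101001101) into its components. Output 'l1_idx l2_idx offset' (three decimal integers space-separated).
vaddr = 1869 = 0b11101001101
  top 3 bits -> l1_idx = 7
  next 3 bits -> l2_idx = 2
  bottom 5 bits -> offset = 13

Answer: 7 2 13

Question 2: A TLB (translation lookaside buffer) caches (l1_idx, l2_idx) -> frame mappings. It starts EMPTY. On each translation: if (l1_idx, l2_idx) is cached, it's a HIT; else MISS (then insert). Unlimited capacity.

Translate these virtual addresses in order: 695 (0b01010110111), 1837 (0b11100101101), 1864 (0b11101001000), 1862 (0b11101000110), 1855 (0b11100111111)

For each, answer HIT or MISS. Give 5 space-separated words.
Answer: MISS MISS MISS HIT HIT

Derivation:
vaddr=695: (2,5) not in TLB -> MISS, insert
vaddr=1837: (7,1) not in TLB -> MISS, insert
vaddr=1864: (7,2) not in TLB -> MISS, insert
vaddr=1862: (7,2) in TLB -> HIT
vaddr=1855: (7,1) in TLB -> HIT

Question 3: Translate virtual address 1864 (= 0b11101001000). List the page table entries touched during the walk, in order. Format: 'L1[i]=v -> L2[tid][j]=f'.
Answer: L1[7]=0 -> L2[0][2]=97

Derivation:
vaddr = 1864 = 0b11101001000
Split: l1_idx=7, l2_idx=2, offset=8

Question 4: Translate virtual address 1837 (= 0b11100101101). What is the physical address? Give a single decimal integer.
vaddr = 1837 = 0b11100101101
Split: l1_idx=7, l2_idx=1, offset=13
L1[7] = 0
L2[0][1] = 41
paddr = 41 * 32 + 13 = 1325

Answer: 1325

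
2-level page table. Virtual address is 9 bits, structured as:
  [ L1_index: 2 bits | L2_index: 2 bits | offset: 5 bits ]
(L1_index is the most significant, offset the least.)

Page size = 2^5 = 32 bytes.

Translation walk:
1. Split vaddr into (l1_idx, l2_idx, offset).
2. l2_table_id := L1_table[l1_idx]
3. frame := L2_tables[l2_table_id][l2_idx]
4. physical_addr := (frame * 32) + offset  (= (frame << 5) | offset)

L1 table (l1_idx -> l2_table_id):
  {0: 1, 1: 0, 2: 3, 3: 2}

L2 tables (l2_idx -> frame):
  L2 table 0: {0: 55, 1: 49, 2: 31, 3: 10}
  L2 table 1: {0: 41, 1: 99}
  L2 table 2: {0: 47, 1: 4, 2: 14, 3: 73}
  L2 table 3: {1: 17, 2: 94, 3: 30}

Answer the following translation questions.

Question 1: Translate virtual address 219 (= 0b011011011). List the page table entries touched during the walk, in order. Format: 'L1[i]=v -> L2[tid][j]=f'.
vaddr = 219 = 0b011011011
Split: l1_idx=1, l2_idx=2, offset=27

Answer: L1[1]=0 -> L2[0][2]=31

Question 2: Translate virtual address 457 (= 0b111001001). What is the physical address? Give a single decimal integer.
Answer: 457

Derivation:
vaddr = 457 = 0b111001001
Split: l1_idx=3, l2_idx=2, offset=9
L1[3] = 2
L2[2][2] = 14
paddr = 14 * 32 + 9 = 457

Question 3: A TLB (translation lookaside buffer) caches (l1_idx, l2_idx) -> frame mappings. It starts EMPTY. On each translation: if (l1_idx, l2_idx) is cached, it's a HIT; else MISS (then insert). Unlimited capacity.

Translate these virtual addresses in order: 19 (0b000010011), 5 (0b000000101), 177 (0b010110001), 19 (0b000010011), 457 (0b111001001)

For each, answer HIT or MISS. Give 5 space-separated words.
vaddr=19: (0,0) not in TLB -> MISS, insert
vaddr=5: (0,0) in TLB -> HIT
vaddr=177: (1,1) not in TLB -> MISS, insert
vaddr=19: (0,0) in TLB -> HIT
vaddr=457: (3,2) not in TLB -> MISS, insert

Answer: MISS HIT MISS HIT MISS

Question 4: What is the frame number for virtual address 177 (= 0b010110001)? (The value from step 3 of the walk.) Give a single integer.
vaddr = 177: l1_idx=1, l2_idx=1
L1[1] = 0; L2[0][1] = 49

Answer: 49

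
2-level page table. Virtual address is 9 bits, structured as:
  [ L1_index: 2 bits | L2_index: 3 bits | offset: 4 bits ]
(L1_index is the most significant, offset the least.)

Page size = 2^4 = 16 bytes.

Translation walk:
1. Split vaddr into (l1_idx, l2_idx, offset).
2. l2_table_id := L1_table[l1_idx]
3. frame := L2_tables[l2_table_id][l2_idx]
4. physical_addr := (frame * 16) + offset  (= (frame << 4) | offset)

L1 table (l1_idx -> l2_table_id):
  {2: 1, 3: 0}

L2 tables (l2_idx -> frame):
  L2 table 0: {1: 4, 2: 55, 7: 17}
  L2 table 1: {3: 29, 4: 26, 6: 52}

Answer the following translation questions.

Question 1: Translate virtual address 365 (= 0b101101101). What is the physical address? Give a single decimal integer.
Answer: 845

Derivation:
vaddr = 365 = 0b101101101
Split: l1_idx=2, l2_idx=6, offset=13
L1[2] = 1
L2[1][6] = 52
paddr = 52 * 16 + 13 = 845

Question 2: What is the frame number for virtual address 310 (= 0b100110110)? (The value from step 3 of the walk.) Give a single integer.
Answer: 29

Derivation:
vaddr = 310: l1_idx=2, l2_idx=3
L1[2] = 1; L2[1][3] = 29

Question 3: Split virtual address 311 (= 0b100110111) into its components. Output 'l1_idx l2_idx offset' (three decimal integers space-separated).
vaddr = 311 = 0b100110111
  top 2 bits -> l1_idx = 2
  next 3 bits -> l2_idx = 3
  bottom 4 bits -> offset = 7

Answer: 2 3 7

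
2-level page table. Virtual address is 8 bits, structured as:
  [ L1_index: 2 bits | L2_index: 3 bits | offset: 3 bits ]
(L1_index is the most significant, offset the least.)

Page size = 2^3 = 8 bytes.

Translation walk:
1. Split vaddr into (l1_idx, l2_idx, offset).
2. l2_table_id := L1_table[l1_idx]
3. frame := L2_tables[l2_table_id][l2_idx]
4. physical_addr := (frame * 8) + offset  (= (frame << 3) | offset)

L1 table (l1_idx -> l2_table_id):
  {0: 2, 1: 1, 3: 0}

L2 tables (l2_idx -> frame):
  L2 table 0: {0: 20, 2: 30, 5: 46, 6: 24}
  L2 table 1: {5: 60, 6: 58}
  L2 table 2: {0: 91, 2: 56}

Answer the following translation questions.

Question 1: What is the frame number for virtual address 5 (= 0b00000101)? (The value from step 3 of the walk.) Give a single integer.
vaddr = 5: l1_idx=0, l2_idx=0
L1[0] = 2; L2[2][0] = 91

Answer: 91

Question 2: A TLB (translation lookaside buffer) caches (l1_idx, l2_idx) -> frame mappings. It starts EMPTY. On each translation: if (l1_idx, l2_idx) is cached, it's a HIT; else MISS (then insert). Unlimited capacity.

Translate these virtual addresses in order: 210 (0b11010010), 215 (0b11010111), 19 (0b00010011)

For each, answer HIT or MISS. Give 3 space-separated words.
vaddr=210: (3,2) not in TLB -> MISS, insert
vaddr=215: (3,2) in TLB -> HIT
vaddr=19: (0,2) not in TLB -> MISS, insert

Answer: MISS HIT MISS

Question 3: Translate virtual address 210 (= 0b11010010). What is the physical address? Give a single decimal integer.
vaddr = 210 = 0b11010010
Split: l1_idx=3, l2_idx=2, offset=2
L1[3] = 0
L2[0][2] = 30
paddr = 30 * 8 + 2 = 242

Answer: 242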